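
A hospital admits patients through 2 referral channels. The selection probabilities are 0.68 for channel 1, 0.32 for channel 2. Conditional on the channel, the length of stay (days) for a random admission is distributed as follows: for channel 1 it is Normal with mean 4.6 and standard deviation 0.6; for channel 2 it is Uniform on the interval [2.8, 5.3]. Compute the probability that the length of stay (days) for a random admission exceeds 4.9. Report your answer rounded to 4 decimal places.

0.2610

Conditional on each channel, P(X > 4.9): 1: 0.308538; 2: 0.16.
By total probability, P(X > 4.9) = 0.68·0.308538 + 0.32·0.16 = 0.261006.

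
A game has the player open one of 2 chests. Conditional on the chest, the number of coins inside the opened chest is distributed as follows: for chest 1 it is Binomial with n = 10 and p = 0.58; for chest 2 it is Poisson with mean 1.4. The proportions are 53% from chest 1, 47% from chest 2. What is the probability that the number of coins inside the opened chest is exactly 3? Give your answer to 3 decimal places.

Conditional on each chest, P(X = 3): 1: 0.0539772; 2: 0.112777.
By total probability, P(X = 3) = 0.53·0.0539772 + 0.47·0.112777 = 0.0816131.

0.082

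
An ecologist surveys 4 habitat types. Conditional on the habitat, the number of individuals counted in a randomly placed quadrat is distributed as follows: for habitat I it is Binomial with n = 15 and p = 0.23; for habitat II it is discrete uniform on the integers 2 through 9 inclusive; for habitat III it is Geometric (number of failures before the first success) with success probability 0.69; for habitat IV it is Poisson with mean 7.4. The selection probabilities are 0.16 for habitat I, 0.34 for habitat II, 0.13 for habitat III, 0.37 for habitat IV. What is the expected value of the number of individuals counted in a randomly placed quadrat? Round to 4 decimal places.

Component means — I: 3.45; II: 5.5; III: 0.449275; IV: 7.4.
E[X] = 0.16·3.45 + 0.34·5.5 + 0.13·0.449275 + 0.37·7.4 = 5.21841.

5.2184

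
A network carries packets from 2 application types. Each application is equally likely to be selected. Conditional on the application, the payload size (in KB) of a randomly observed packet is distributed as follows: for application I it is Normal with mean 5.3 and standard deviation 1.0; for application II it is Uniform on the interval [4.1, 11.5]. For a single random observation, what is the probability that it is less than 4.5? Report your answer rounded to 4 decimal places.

0.1330

Conditional on each application, P(X < 4.5): I: 0.211855; II: 0.0540541.
By total probability, P(X < 4.5) = 0.5·0.211855 + 0.5·0.0540541 = 0.132955.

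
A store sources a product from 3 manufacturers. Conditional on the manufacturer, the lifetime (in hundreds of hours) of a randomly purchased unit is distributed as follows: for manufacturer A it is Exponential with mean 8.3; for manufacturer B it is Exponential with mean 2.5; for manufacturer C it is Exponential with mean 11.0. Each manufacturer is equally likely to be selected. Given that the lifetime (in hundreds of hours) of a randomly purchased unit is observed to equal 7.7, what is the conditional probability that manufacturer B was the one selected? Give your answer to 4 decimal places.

Likelihoods f(7.7 | ·): A: 0.0476455; B: 0.0183837; C: 0.0451441.
Posterior ∝ prior × likelihood. Numerator for B: 0.333333·0.0183837 = 0.0061279.
Normalizing constant: 0.333333·0.0476455 + 0.333333·0.0183837 + 0.333333·0.0451441 = 0.0370578.
P(B | observation) = 0.0061279 / 0.0370578 = 0.165361.

0.1654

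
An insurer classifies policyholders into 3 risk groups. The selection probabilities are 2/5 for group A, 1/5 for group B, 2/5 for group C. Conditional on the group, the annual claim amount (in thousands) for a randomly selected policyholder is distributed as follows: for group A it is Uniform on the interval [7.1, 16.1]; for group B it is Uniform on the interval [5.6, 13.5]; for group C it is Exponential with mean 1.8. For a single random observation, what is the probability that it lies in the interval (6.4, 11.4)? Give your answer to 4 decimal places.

0.3284

Conditional on each group, P(6.4 < X < 11.4): A: 0.477778; B: 0.632911; C: 0.0267894.
By total probability, P(6.4 < X < 11.4) = 0.4·0.477778 + 0.2·0.632911 + 0.4·0.0267894 = 0.328409.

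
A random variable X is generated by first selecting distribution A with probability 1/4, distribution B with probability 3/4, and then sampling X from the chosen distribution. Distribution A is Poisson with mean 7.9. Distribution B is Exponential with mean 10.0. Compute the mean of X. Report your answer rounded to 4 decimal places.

Component means — A: 7.9; B: 10.
E[X] = 0.25·7.9 + 0.75·10 = 9.475.

9.4750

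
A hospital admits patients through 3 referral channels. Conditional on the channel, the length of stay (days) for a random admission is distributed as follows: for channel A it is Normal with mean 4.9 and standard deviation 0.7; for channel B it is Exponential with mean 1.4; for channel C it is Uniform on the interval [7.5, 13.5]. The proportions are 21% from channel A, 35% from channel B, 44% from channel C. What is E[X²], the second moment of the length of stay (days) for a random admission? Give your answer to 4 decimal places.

56.3470

For each component E[X²] = Var + (mean)², giving A: 24.5; B: 3.92; C: 113.25.
Overall E[X²] = 0.21·24.5 + 0.35·3.92 + 0.44·113.25 = 56.347.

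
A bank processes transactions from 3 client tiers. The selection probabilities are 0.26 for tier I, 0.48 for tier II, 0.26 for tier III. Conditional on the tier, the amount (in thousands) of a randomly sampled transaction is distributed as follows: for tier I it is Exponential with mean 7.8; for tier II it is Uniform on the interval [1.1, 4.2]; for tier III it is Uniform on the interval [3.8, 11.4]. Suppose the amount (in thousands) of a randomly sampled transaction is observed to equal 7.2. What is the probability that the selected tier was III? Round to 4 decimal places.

0.7209

Likelihoods f(7.2 | ·): I: 0.0509352; II: 0; III: 0.131579.
Posterior ∝ prior × likelihood. Numerator for III: 0.26·0.131579 = 0.0342105.
Normalizing constant: 0.26·0.0509352 + 0.48·0 + 0.26·0.131579 = 0.0474537.
P(III | observation) = 0.0342105 / 0.0474537 = 0.720925.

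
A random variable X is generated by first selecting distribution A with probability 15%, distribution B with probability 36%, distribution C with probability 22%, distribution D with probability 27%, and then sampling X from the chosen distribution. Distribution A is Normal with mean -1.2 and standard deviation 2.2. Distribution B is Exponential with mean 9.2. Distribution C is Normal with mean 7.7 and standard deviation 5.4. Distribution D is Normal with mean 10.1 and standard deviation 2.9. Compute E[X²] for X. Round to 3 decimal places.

111.155

For each component E[X²] = Var + (mean)², giving A: 6.28; B: 169.28; C: 88.45; D: 110.42.
Overall E[X²] = 0.15·6.28 + 0.36·169.28 + 0.22·88.45 + 0.27·110.42 = 111.155.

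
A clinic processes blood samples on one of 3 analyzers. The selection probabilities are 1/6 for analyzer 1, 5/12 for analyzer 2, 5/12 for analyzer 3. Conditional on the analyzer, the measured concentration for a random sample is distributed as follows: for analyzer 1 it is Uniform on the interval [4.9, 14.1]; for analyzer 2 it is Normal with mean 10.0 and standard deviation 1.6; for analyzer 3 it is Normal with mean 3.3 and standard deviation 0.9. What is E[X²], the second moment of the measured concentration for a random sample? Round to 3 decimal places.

For each component E[X²] = Var + (mean)², giving 1: 97.3033; 2: 102.56; 3: 11.7.
Overall E[X²] = 0.166667·97.3033 + 0.416667·102.56 + 0.416667·11.7 = 63.8256.

63.826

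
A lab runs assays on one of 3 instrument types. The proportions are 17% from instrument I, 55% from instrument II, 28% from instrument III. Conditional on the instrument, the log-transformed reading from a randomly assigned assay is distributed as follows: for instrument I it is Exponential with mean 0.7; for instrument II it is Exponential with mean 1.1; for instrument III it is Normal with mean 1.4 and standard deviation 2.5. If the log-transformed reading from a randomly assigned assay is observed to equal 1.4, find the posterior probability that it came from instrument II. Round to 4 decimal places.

0.6436

Likelihoods f(1.4 | ·): I: 0.193336; II: 0.254606; III: 0.159577.
Posterior ∝ prior × likelihood. Numerator for II: 0.55·0.254606 = 0.140033.
Normalizing constant: 0.17·0.193336 + 0.55·0.254606 + 0.28·0.159577 = 0.217582.
P(II | observation) = 0.140033 / 0.217582 = 0.643589.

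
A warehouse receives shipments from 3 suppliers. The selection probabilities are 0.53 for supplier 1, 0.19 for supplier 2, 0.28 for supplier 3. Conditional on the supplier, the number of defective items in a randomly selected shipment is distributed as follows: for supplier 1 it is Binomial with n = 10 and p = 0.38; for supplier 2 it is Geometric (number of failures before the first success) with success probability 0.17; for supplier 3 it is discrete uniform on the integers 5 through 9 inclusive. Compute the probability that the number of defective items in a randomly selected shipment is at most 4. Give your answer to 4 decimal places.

Conditional on each supplier, P(X ≤ 4): 1: 0.682313; 2: 0.606096; 3: 0.
By total probability, P(X ≤ 4) = 0.53·0.682313 + 0.19·0.606096 + 0.28·0 = 0.476784.

0.4768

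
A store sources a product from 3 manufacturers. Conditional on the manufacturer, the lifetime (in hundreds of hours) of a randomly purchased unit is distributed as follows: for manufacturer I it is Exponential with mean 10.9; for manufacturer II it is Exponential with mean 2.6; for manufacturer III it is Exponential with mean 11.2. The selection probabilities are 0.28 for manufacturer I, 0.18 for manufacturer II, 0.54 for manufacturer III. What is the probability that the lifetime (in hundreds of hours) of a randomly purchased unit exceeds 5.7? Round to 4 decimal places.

Conditional on each manufacturer, P(X > 5.7): I: 0.592778; II: 0.111659; III: 0.601139.
By total probability, P(X > 5.7) = 0.28·0.592778 + 0.18·0.111659 + 0.54·0.601139 = 0.510692.

0.5107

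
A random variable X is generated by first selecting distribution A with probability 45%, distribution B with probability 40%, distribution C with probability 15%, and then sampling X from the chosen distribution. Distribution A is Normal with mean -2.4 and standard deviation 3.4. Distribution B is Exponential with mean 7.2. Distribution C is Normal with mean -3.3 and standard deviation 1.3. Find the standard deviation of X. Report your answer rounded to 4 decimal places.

7.0321

Per component, A: μ=-2.4, E[X²]=17.32; B: μ=7.2, E[X²]=103.68; C: μ=-3.3, E[X²]=12.58.
E[X] = 0.45·-2.4 + 0.4·7.2 + 0.15·-3.3 = 1.305.
E[X²] = 0.45·17.32 + 0.4·103.68 + 0.15·12.58 = 51.153.
Var(X) = E[X²] − (E[X])² = 51.153 − 1.70303 = 49.45.
SD(X) = √49.45 = 7.03207.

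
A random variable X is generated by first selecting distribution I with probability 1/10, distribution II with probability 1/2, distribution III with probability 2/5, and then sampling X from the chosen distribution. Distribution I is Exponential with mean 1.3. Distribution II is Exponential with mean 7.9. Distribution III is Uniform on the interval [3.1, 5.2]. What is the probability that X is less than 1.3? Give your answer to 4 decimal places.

Conditional on each component, P(X < 1.3): I: 0.632121; II: 0.151731; III: 0.
By total probability, P(X < 1.3) = 0.1·0.632121 + 0.5·0.151731 + 0.4·0 = 0.139077.

0.1391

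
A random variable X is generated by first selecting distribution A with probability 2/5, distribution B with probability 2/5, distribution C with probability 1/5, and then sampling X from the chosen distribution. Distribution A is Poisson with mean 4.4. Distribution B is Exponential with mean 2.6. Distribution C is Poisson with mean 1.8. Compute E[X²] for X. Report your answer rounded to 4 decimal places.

15.9200

For each component E[X²] = Var + (mean)², giving A: 23.76; B: 13.52; C: 5.04.
Overall E[X²] = 0.4·23.76 + 0.4·13.52 + 0.2·5.04 = 15.92.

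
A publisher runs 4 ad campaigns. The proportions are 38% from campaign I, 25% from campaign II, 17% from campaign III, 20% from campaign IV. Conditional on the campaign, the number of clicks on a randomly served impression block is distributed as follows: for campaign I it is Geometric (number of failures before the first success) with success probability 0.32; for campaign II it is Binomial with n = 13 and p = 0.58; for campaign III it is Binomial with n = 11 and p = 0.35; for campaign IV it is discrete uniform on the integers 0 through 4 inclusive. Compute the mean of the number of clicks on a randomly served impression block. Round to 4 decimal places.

Component means — I: 2.125; II: 7.54; III: 3.85; IV: 2.
E[X] = 0.38·2.125 + 0.25·7.54 + 0.17·3.85 + 0.2·2 = 3.747.

3.7470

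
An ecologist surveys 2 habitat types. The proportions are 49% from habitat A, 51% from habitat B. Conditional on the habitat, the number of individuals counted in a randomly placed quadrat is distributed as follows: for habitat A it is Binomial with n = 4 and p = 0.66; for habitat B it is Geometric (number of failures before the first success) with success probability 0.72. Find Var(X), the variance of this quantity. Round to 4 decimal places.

1.9817

Per component, A: μ=2.64, E[X²]=7.8672; B: μ=0.388889, E[X²]=0.691358.
E[X] = 0.49·2.64 + 0.51·0.388889 = 1.49193.
E[X²] = 0.49·7.8672 + 0.51·0.691358 = 4.20752.
Var(X) = E[X²] − (E[X])² = 4.20752 − 2.22587 = 1.98166.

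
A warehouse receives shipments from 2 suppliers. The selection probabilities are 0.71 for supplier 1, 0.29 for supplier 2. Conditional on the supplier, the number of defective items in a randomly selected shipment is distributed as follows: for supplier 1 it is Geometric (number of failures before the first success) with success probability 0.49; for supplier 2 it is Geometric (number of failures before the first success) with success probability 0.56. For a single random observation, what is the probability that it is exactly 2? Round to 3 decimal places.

0.122

Conditional on each supplier, P(X = 2): 1: 0.127449; 2: 0.108416.
By total probability, P(X = 2) = 0.71·0.127449 + 0.29·0.108416 = 0.121929.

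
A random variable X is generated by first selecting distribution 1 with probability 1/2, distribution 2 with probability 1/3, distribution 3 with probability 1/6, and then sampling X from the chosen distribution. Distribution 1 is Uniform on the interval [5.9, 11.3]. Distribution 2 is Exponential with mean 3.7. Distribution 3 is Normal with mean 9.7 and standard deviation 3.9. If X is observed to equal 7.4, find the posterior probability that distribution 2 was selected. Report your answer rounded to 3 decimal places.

Likelihoods f(7.4 | ·): 1: 0.185185; 2: 0.0365771; 3: 0.0859651.
Posterior ∝ prior × likelihood. Numerator for 2: 0.333333·0.0365771 = 0.0121924.
Normalizing constant: 0.5·0.185185 + 0.333333·0.0365771 + 0.166667·0.0859651 = 0.119112.
P(2 | observation) = 0.0121924 / 0.119112 = 0.10236.

0.102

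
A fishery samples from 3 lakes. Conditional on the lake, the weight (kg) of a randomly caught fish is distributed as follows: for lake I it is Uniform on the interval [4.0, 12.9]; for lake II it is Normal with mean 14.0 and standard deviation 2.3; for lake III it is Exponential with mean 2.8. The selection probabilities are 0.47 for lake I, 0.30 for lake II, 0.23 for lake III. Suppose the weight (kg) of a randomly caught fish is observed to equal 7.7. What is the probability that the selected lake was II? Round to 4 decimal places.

0.0206

Likelihoods f(7.7 | ·): I: 0.11236; II: 0.00407345; III: 0.0228314.
Posterior ∝ prior × likelihood. Numerator for II: 0.3·0.00407345 = 0.00122203.
Normalizing constant: 0.47·0.11236 + 0.3·0.00407345 + 0.23·0.0228314 = 0.0592822.
P(II | observation) = 0.00122203 / 0.0592822 = 0.0206138.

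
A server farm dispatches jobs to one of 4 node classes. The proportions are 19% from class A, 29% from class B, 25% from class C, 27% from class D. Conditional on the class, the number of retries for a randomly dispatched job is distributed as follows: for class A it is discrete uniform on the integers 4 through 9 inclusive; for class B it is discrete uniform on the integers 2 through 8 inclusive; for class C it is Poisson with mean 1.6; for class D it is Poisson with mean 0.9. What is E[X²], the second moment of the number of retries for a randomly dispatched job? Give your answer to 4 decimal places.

18.4934

For each component E[X²] = Var + (mean)², giving A: 45.1667; B: 29; C: 4.16; D: 1.71.
Overall E[X²] = 0.19·45.1667 + 0.29·29 + 0.25·4.16 + 0.27·1.71 = 18.4934.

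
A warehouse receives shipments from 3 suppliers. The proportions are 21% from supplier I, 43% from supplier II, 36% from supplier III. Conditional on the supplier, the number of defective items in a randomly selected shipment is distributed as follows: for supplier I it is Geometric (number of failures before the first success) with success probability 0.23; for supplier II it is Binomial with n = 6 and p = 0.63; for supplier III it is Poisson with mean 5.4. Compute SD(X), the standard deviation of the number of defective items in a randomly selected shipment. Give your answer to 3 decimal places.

Per component, I: μ=3.34783, E[X²]=25.7637; II: μ=3.78, E[X²]=15.687; III: μ=5.4, E[X²]=34.56.
E[X] = 0.21·3.34783 + 0.43·3.78 + 0.36·5.4 = 4.27244.
E[X²] = 0.21·25.7637 + 0.43·15.687 + 0.36·34.56 = 24.5974.
Var(X) = E[X²] − (E[X])² = 24.5974 − 18.2538 = 6.34361.
SD(X) = √6.34361 = 2.51865.

2.519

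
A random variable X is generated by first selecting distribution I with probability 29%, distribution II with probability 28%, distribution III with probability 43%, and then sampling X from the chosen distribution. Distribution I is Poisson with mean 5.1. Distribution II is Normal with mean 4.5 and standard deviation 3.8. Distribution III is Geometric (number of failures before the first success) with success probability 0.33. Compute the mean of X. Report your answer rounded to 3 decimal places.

Component means — I: 5.1; II: 4.5; III: 2.0303.
E[X] = 0.29·5.1 + 0.28·4.5 + 0.43·2.0303 = 3.61203.

3.612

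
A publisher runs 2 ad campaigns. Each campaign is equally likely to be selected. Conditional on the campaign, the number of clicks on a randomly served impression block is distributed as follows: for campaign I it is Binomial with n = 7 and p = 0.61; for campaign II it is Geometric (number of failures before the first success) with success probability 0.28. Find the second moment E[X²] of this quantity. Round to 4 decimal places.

For each component E[X²] = Var + (mean)², giving I: 19.8982; II: 15.7959.
Overall E[X²] = 0.5·19.8982 + 0.5·15.7959 = 17.8471.

17.8471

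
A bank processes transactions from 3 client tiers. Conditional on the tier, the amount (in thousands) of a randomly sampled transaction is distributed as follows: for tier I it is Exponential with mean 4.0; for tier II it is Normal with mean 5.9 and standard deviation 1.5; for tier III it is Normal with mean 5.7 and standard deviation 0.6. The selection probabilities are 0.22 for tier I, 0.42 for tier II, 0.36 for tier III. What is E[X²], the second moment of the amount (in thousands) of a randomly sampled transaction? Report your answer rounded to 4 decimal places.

34.4312

For each component E[X²] = Var + (mean)², giving I: 32; II: 37.06; III: 32.85.
Overall E[X²] = 0.22·32 + 0.42·37.06 + 0.36·32.85 = 34.4312.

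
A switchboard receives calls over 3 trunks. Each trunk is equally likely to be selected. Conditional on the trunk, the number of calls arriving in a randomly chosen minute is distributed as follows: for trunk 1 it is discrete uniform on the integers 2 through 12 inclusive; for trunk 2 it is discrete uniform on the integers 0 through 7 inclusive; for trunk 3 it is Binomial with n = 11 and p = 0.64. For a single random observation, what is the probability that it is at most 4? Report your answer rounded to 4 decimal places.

0.3186

Conditional on each trunk, P(X ≤ 4): 1: 0.272727; 2: 0.625; 3: 0.058147.
By total probability, P(X ≤ 4) = 0.333333·0.272727 + 0.333333·0.625 + 0.333333·0.058147 = 0.318625.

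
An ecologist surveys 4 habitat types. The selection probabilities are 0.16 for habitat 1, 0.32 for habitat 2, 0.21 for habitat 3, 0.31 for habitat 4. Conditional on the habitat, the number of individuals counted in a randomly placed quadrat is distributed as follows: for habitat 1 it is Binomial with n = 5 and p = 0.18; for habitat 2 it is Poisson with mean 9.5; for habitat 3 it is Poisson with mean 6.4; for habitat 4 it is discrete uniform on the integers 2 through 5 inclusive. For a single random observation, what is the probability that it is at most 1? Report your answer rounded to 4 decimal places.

0.1273

Conditional on each habitat, P(X ≤ 1): 1: 0.777649; 2: 0.000785944; 3: 0.0122955; 4: 0.
By total probability, P(X ≤ 1) = 0.16·0.777649 + 0.32·0.000785944 + 0.21·0.0122955 + 0.31·0 = 0.127257.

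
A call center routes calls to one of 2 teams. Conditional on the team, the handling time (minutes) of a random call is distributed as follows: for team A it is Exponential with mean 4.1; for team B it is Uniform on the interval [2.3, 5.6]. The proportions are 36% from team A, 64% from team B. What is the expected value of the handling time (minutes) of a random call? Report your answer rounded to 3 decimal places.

Component means — A: 4.1; B: 3.95.
E[X] = 0.36·4.1 + 0.64·3.95 = 4.004.

4.004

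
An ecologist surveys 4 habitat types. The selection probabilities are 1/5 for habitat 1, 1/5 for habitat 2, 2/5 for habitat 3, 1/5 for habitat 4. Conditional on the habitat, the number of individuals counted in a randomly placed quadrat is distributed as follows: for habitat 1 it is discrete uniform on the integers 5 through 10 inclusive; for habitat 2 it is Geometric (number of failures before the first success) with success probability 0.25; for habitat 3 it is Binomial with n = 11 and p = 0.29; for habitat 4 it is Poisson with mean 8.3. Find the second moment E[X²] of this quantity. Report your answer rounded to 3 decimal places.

For each component E[X²] = Var + (mean)², giving 1: 59.1667; 2: 21; 3: 12.441; 4: 77.19.
Overall E[X²] = 0.2·59.1667 + 0.2·21 + 0.4·12.441 + 0.2·77.19 = 36.4477.

36.448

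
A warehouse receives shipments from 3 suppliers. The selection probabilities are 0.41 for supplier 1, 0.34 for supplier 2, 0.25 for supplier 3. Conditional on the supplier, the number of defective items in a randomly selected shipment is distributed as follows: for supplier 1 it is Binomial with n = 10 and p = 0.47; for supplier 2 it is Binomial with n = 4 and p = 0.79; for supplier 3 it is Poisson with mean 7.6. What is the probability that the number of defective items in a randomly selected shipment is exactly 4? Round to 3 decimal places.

0.243

Conditional on each supplier, P(X = 4): 1: 0.227126; 2: 0.389501; 3: 0.0695673.
By total probability, P(X = 4) = 0.41·0.227126 + 0.34·0.389501 + 0.25·0.0695673 = 0.242944.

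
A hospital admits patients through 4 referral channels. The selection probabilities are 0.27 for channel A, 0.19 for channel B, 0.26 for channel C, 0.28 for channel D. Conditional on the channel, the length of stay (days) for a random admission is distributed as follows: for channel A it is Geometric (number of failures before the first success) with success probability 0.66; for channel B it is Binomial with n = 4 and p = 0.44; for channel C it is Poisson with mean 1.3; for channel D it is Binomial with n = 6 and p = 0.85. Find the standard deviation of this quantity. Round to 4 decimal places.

2.0778

Per component, A: μ=0.515152, E[X²]=1.04591; B: μ=1.76, E[X²]=4.0832; C: μ=1.3, E[X²]=2.99; D: μ=5.1, E[X²]=26.775.
E[X] = 0.27·0.515152 + 0.19·1.76 + 0.26·1.3 + 0.28·5.1 = 2.23949.
E[X²] = 0.27·1.04591 + 0.19·4.0832 + 0.26·2.99 + 0.28·26.775 = 9.3326.
Var(X) = E[X²] − (E[X])² = 9.3326 − 5.01532 = 4.31729.
SD(X) = √4.31729 = 2.07781.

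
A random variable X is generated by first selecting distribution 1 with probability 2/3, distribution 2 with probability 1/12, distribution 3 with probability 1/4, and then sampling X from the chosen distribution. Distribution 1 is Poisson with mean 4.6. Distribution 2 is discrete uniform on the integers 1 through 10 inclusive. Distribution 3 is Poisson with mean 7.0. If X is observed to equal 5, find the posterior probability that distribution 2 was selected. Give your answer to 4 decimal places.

Likelihoods P(X=5 | ·): 1: 0.172526; 2: 0.1; 3: 0.127717.
Posterior ∝ prior × likelihood. Numerator for 2: 0.0833333·0.1 = 0.00833333.
Normalizing constant: 0.666667·0.172526 + 0.0833333·0.1 + 0.25·0.127717 = 0.15528.
P(2 | observation) = 0.00833333 / 0.15528 = 0.0536667.

0.0537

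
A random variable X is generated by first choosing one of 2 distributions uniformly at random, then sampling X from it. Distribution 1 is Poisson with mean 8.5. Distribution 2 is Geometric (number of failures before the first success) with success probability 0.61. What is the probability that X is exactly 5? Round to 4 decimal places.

0.0404

Conditional on each component, P(X = 5): 1: 0.0752333; 2: 0.00550368.
By total probability, P(X = 5) = 0.5·0.0752333 + 0.5·0.00550368 = 0.0403685.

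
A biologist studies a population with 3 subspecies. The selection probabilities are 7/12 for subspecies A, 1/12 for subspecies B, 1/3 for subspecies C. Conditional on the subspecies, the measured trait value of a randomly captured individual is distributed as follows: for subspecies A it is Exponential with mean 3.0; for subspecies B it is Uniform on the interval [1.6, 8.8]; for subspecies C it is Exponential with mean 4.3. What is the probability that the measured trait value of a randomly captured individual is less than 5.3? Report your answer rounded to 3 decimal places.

Conditional on each subspecies, P(X < 5.3): A: 0.829098; B: 0.513889; C: 0.708454.
By total probability, P(X < 5.3) = 0.583333·0.829098 + 0.0833333·0.513889 + 0.333333·0.708454 = 0.762616.

0.763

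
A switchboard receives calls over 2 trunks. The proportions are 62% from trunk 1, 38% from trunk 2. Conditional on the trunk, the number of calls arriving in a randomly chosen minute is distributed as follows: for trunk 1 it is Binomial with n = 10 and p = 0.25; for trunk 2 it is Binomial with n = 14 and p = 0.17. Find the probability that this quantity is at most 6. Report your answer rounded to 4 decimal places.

Conditional on each trunk, P(X ≤ 6): 1: 0.996494; 2: 0.99539.
By total probability, P(X ≤ 6) = 0.62·0.996494 + 0.38·0.99539 = 0.996075.

0.9961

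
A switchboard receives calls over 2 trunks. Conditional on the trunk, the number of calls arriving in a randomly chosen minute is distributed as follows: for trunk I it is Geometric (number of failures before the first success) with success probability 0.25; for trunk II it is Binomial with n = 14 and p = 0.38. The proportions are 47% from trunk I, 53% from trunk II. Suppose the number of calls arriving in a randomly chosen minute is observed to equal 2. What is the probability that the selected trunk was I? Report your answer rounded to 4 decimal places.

Likelihoods P(X=2 | ·): I: 0.140625; II: 0.0423944.
Posterior ∝ prior × likelihood. Numerator for I: 0.47·0.140625 = 0.0660937.
Normalizing constant: 0.47·0.140625 + 0.53·0.0423944 = 0.0885628.
P(I | observation) = 0.0660937 / 0.0885628 = 0.746292.

0.7463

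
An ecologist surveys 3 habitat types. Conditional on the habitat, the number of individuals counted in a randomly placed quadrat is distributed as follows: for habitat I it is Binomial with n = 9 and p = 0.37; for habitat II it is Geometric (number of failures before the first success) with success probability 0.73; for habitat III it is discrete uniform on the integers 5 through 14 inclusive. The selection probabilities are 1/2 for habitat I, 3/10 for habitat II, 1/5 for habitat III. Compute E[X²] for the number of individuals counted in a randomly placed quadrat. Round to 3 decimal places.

26.486

For each component E[X²] = Var + (mean)², giving I: 13.1868; II: 0.64346; III: 98.5.
Overall E[X²] = 0.5·13.1868 + 0.3·0.64346 + 0.2·98.5 = 26.4864.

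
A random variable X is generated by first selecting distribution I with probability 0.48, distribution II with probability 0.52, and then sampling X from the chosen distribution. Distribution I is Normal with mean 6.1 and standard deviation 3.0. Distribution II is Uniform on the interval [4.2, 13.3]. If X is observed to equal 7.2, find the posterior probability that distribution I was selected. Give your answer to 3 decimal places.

Likelihoods f(7.2 | ·): I: 0.124335; II: 0.10989.
Posterior ∝ prior × likelihood. Numerator for I: 0.48·0.124335 = 0.059681.
Normalizing constant: 0.48·0.124335 + 0.52·0.10989 = 0.116824.
P(I | observation) = 0.059681 / 0.116824 = 0.510863.

0.511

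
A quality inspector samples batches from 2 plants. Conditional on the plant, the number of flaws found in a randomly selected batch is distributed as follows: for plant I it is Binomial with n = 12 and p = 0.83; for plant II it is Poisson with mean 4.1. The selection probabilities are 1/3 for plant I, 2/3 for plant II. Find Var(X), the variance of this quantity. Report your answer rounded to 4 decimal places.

Per component, I: μ=9.96, E[X²]=100.895; II: μ=4.1, E[X²]=20.91.
E[X] = 0.333333·9.96 + 0.666667·4.1 = 6.05333.
E[X²] = 0.333333·100.895 + 0.666667·20.91 = 47.5716.
Var(X) = E[X²] − (E[X])² = 47.5716 − 36.6428 = 10.9288.

10.9288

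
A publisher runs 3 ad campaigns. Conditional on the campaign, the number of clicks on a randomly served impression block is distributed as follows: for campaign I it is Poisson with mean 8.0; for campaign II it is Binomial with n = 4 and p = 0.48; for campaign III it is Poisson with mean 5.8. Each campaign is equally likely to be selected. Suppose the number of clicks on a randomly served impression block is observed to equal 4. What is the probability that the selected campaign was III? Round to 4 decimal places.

0.5640

Likelihoods P(X=4 | ·): I: 0.0572523; II: 0.0530842; III: 0.142755.
Posterior ∝ prior × likelihood. Numerator for III: 0.333333·0.142755 = 0.0475852.
Normalizing constant: 0.333333·0.0572523 + 0.333333·0.0530842 + 0.333333·0.142755 = 0.084364.
P(III | observation) = 0.0475852 / 0.084364 = 0.564046.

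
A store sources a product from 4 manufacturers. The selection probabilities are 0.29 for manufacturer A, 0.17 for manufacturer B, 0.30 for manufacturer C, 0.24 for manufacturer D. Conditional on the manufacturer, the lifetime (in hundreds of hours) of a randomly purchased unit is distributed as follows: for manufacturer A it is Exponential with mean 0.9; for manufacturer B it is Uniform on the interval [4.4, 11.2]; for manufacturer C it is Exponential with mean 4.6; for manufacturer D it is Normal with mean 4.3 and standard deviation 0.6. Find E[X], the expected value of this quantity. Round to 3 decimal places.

Component means — A: 0.9; B: 7.8; C: 4.6; D: 4.3.
E[X] = 0.29·0.9 + 0.17·7.8 + 0.3·4.6 + 0.24·4.3 = 3.999.

3.999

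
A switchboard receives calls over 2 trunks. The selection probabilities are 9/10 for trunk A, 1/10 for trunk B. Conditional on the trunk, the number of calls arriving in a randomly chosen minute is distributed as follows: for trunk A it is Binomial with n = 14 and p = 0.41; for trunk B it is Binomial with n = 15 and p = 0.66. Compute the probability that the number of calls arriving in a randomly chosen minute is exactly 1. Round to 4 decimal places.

Conditional on each trunk, P(X = 1): A: 0.00602543; B: 2.73112e-06.
By total probability, P(X = 1) = 0.9·0.00602543 + 0.1·2.73112e-06 = 0.00542316.

0.0054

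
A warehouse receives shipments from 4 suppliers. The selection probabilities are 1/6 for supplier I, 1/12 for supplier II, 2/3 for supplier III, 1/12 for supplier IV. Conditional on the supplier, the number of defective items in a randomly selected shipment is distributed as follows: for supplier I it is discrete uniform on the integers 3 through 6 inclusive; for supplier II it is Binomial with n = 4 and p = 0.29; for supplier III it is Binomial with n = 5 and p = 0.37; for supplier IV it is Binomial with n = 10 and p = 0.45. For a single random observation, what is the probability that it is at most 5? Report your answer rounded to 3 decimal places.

Conditional on each supplier, P(X ≤ 5): I: 0.75; II: 1; III: 1; IV: 0.738437.
By total probability, P(X ≤ 5) = 0.166667·0.75 + 0.0833333·1 + 0.666667·1 + 0.0833333·0.738437 = 0.936536.

0.937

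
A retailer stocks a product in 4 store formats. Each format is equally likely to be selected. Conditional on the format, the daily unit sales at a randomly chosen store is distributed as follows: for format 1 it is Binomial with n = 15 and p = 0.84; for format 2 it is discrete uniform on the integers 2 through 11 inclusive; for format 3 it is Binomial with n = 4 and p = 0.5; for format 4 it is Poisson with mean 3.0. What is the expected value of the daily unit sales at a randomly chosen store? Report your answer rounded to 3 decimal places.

Component means — 1: 12.6; 2: 6.5; 3: 2; 4: 3.
E[X] = 0.25·12.6 + 0.25·6.5 + 0.25·2 + 0.25·3 = 6.025.

6.025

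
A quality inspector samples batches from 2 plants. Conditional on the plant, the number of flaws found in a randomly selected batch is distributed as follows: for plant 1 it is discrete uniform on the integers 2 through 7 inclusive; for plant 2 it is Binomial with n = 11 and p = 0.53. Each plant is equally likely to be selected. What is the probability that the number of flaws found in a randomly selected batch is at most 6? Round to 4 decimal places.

Conditional on each plant, P(X ≤ 6): 1: 0.833333; 2: 0.654122.
By total probability, P(X ≤ 6) = 0.5·0.833333 + 0.5·0.654122 = 0.743728.

0.7437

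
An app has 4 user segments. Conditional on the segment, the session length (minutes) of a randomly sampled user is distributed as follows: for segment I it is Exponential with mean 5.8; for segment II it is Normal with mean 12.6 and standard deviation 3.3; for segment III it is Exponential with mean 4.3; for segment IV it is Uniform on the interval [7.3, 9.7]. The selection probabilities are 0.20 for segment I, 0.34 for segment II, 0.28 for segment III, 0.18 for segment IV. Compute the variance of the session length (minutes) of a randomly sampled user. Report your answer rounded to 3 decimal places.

Per component, I: μ=5.8, E[X²]=67.28; II: μ=12.6, E[X²]=169.65; III: μ=4.3, E[X²]=36.98; IV: μ=8.5, E[X²]=72.73.
E[X] = 0.2·5.8 + 0.34·12.6 + 0.28·4.3 + 0.18·8.5 = 8.178.
E[X²] = 0.2·67.28 + 0.34·169.65 + 0.28·36.98 + 0.18·72.73 = 94.5828.
Var(X) = E[X²] − (E[X])² = 94.5828 − 66.8797 = 27.7031.

27.703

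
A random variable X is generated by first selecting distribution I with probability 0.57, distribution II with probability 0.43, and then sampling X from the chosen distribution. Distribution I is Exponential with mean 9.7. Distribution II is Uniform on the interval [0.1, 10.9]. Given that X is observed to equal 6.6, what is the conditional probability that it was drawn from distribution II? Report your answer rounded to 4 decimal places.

0.5723

Likelihoods f(6.6 | ·): I: 0.052207; II: 0.0925926.
Posterior ∝ prior × likelihood. Numerator for II: 0.43·0.0925926 = 0.0398148.
Normalizing constant: 0.57·0.052207 + 0.43·0.0925926 = 0.0695728.
P(II | observation) = 0.0398148 / 0.0695728 = 0.572275.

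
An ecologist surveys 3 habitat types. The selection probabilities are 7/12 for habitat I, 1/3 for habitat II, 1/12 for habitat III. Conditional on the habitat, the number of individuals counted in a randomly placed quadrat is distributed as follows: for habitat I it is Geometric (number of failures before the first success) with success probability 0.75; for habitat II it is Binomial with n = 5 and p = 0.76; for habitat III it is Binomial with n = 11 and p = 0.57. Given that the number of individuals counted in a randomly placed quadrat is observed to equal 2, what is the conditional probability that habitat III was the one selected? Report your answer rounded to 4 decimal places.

0.0137

Likelihoods P(X=2 | ·): I: 0.046875; II: 0.0798474; III: 0.00898108.
Posterior ∝ prior × likelihood. Numerator for III: 0.0833333·0.00898108 = 0.000748423.
Normalizing constant: 0.583333·0.046875 + 0.333333·0.0798474 + 0.0833333·0.00898108 = 0.054708.
P(III | observation) = 0.000748423 / 0.054708 = 0.0136803.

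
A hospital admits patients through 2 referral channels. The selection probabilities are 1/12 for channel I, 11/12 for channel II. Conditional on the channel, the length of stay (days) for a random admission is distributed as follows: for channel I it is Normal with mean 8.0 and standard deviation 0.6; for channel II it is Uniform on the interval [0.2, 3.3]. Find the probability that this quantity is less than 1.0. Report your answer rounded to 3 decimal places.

Conditional on each channel, P(X < 1.0): I: 0; II: 0.258065.
By total probability, P(X < 1.0) = 0.0833333·0 + 0.916667·0.258065 = 0.236559.

0.237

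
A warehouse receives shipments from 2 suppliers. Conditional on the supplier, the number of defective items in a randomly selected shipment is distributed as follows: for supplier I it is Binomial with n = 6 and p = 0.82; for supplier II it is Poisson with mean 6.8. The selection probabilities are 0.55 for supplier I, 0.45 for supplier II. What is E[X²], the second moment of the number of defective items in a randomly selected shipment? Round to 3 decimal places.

37.669

For each component E[X²] = Var + (mean)², giving I: 25.092; II: 53.04.
Overall E[X²] = 0.55·25.092 + 0.45·53.04 = 37.6686.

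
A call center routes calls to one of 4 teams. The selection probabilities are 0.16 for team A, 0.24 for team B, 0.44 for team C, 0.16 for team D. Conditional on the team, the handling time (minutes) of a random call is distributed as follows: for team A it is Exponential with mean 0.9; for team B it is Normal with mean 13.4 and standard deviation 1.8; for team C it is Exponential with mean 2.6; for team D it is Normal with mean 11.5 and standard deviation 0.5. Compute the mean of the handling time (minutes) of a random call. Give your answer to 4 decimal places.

6.3440

Component means — A: 0.9; B: 13.4; C: 2.6; D: 11.5.
E[X] = 0.16·0.9 + 0.24·13.4 + 0.44·2.6 + 0.16·11.5 = 6.344.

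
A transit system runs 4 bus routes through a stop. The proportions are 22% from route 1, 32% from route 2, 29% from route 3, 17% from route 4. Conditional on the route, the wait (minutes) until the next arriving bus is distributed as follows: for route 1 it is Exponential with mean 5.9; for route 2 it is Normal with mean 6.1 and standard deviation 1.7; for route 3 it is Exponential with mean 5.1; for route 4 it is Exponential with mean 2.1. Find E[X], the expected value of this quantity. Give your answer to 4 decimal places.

Component means — 1: 5.9; 2: 6.1; 3: 5.1; 4: 2.1.
E[X] = 0.22·5.9 + 0.32·6.1 + 0.29·5.1 + 0.17·2.1 = 5.086.

5.0860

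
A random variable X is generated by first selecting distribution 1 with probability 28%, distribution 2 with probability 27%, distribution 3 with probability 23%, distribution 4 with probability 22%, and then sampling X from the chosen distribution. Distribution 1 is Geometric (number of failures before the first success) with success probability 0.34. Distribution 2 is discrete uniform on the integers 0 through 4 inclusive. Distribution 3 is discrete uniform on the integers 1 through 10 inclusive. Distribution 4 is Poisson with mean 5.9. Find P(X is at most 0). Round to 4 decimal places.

Conditional on each component, P(X ≤ 0): 1: 0.34; 2: 0.2; 3: 0; 4: 0.00273944.
By total probability, P(X ≤ 0) = 0.28·0.34 + 0.27·0.2 + 0.23·0 + 0.22·0.00273944 = 0.149803.

0.1498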